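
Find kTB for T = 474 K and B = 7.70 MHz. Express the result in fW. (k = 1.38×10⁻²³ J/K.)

P_n = kTB = 1.38×10⁻²³ × 474 × 7.70×10⁶ = 5.04×10⁻¹⁴ W = 50.4 fW

50.4 fW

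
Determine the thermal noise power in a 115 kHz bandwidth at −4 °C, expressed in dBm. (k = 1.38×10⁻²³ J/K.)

−123.7 dBm

T = −4 °C + 273.15 = 269.15 K
P_n = kTB = 1.38×10⁻²³ × 269.15 × 1.15×10⁵ = 4.27×10⁻¹⁶ W
In dBm: 10 log₁₀(4.27×10⁻¹⁶ / 10⁻³) = −123.7 dBm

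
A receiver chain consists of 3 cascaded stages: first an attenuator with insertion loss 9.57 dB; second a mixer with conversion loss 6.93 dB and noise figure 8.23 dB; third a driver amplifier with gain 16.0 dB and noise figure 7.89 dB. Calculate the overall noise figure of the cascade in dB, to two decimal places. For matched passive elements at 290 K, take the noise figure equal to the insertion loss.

24.63 dB

Convert to linear (a loss of L dB is a gain of −L dB): F_i = 10^(NF_i/10), G_i = 10^(G_i,dB/10)
  Stage 1: F_1 = 10^(9.57/10) = 9.057, G_1 = 10^(−9.57/10) = 0.1104
  Stage 2: F_2 = 10^(8.23/10) = 6.653, G_2 = 10^(−6.93/10) = 0.2028
  Stage 3: F_3 = 10^(7.89/10) = 6.152, G_3 = 10^(16.0/10) = 39.81
Friis cascade:
  F = 9.057 + (6.653 − 1)/0.1104 + (6.152 − 1)/0.02239 = 290.4
NF = 10 log₁₀(290.4) = 24.63 dB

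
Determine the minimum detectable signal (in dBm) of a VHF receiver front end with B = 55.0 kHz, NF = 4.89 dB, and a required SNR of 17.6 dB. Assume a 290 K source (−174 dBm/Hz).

Sensitivity = −174 + 10 log₁₀(B) + NF + SNR_min
= −174 + 47.4 + 4.89 + 17.6
= −104.11 dBm → −104.1 dBm

−104.1 dBm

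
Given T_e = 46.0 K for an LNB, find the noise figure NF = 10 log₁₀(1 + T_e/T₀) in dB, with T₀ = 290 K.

F = 1 + T_e/T₀ = 1 + 46.0/290 = 1.15862
NF = 10 log₁₀(1.15862) = 0.639 dB

0.639 dB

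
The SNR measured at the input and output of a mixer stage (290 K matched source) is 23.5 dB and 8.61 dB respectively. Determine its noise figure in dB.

NF (dB) = SNR_in(dB) − SNR_out(dB) when the source is at T₀
NF = 23.5 − 8.61 = 14.89 dB

14.89 dB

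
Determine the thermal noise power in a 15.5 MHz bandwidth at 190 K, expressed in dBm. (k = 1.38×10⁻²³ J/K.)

−103.9 dBm

P_n = kTB = 1.38×10⁻²³ × 190 × 1.55×10⁷ = 4.06×10⁻¹⁴ W
In dBm: 10 log₁₀(4.06×10⁻¹⁴ / 10⁻³) = −103.9 dBm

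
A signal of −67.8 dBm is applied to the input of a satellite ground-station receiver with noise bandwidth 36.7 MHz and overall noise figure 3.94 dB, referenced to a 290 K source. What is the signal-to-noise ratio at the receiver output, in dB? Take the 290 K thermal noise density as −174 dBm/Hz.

26.6 dB

Noise floor: N = −174 + 10 log₁₀(B) + NF
10 log₁₀(3.67×10⁷) = 75.65 dB
N = −174 + 75.65 + 3.94 = −94.41 dBm
SNR = P_sig − N = −67.8 − (−94.41) = 26.61 dB → 26.6 dB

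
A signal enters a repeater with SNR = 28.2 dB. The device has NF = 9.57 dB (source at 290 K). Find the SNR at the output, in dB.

18.63 dB

By definition F = SNR_in/SNR_out, so in dB: SNR_out = SNR_in − NF
SNR_out = 28.2 − 9.57 = 18.63 dB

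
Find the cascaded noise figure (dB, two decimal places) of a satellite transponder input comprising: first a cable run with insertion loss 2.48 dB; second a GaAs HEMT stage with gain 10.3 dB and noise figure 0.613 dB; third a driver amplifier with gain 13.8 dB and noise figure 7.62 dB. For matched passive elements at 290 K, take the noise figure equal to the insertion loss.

4.52 dB

Convert to linear (a loss of L dB is a gain of −L dB): F_i = 10^(NF_i/10), G_i = 10^(G_i,dB/10)
  Stage 1: F_1 = 10^(2.48/10) = 1.770, G_1 = 10^(−2.48/10) = 0.5649
  Stage 2: F_2 = 10^(0.613/10) = 1.152, G_2 = 10^(10.3/10) = 10.72
  Stage 3: F_3 = 10^(7.62/10) = 5.781, G_3 = 10^(13.8/10) = 23.99
Friis cascade:
  F = 1.770 + (1.152 − 1)/0.5649 + (5.781 − 1)/6.053 = 2.828
NF = 10 log₁₀(2.828) = 4.52 dB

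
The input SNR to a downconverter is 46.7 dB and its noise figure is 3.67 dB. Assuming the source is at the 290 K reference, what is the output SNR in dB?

43.03 dB

By definition F = SNR_in/SNR_out, so in dB: SNR_out = SNR_in − NF
SNR_out = 46.7 − 3.67 = 43.03 dB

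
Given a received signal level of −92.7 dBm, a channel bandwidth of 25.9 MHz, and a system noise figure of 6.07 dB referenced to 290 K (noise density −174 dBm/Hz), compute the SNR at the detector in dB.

1.1 dB

Noise floor: N = −174 + 10 log₁₀(B) + NF
10 log₁₀(2.59×10⁷) = 74.13 dB
N = −174 + 74.13 + 6.07 = −93.80 dBm
SNR = P_sig − N = −92.7 − (−93.80) = 1.10 dB → 1.1 dB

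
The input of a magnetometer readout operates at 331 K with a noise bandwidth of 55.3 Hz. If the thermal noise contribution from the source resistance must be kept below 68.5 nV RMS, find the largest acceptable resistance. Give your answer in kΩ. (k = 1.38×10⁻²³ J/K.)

Johnson–Nyquist: V_n = √(4kTRB) ⇒ R = V_n² / (4kTB)
4kTB = 4 × 1.38×10⁻²³ × 331 × 5.53×10¹ = 1.01×10⁻¹⁸
R = (6.85×10⁻⁸)² / 1.01×10⁻¹⁸ = 4.64×10³ Ω = 4.64 kΩ

4.64 kΩ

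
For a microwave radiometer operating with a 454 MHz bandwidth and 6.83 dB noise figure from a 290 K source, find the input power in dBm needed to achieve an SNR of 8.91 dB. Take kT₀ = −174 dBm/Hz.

Sensitivity = −174 + 10 log₁₀(B) + NF + SNR_min
= −174 + 86.57 + 6.83 + 8.91
= −71.69 dBm → −71.7 dBm

−71.7 dBm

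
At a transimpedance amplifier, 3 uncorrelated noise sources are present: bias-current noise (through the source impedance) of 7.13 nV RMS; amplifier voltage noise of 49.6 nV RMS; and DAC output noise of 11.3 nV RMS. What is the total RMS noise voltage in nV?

51.4 nV

Uncorrelated sources add in power (mean-square): V_tot = √(ΣV_i²)
V_tot = √[(7.13×10⁻⁹)² + (4.96×10⁻⁸)² + (1.13×10⁻⁸)²] = 5.14×10⁻⁸ V = 51.4 nV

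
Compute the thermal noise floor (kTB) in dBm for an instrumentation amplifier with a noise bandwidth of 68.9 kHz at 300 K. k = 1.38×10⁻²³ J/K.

−125.4 dBm

P_n = kTB = 1.38×10⁻²³ × 300 × 6.89×10⁴ = 2.85×10⁻¹⁶ W
In dBm: 10 log₁₀(2.85×10⁻¹⁶ / 10⁻³) = −125.4 dBm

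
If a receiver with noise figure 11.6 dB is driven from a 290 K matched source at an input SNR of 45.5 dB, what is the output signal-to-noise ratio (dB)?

By definition F = SNR_in/SNR_out, so in dB: SNR_out = SNR_in − NF
SNR_out = 45.5 − 11.6 = 33.9 dB

33.9 dB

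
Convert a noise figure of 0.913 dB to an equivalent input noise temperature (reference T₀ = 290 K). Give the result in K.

F = 10^(0.913/10) = 1.23396
T_e = (F − 1)·T₀ = (1.23396 − 1) × 290 = 67.8 K

67.8 K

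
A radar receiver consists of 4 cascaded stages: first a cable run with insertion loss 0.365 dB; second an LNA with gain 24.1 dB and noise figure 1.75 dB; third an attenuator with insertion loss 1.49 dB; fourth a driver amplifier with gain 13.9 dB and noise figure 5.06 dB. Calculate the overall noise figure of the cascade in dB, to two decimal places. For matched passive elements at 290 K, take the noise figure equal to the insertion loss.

2.15 dB

Convert to linear (a loss of L dB is a gain of −L dB): F_i = 10^(NF_i/10), G_i = 10^(G_i,dB/10)
  Stage 1: F_1 = 10^(0.365/10) = 1.088, G_1 = 10^(−0.365/10) = 0.9194
  Stage 2: F_2 = 10^(1.75/10) = 1.496, G_2 = 10^(24.1/10) = 257.0
  Stage 3: F_3 = 10^(1.49/10) = 1.409, G_3 = 10^(−1.49/10) = 0.7096
  Stage 4: F_4 = 10^(5.06/10) = 3.206, G_4 = 10^(13.9/10) = 24.55
Friis cascade:
  F = 1.088 + (1.496 − 1)/0.9194 + (1.409 − 1)/236.3 + (3.206 − 1)/167.7 = 1.642
NF = 10 log₁₀(1.642) = 2.15 dB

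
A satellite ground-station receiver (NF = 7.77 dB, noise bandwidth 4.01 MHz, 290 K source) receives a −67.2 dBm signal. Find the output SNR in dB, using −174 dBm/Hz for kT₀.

Noise floor: N = −174 + 10 log₁₀(B) + NF
10 log₁₀(4.01×10⁶) = 66.03 dB
N = −174 + 66.03 + 7.77 = −100.20 dBm
SNR = P_sig − N = −67.2 − (−100.20) = 33.00 dB → 33.0 dB

33.0 dB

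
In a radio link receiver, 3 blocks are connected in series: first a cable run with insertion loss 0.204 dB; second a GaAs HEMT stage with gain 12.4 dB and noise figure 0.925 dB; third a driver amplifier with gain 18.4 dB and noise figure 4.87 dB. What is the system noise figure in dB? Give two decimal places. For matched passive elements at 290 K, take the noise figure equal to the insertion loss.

1.53 dB

Convert to linear (a loss of L dB is a gain of −L dB): F_i = 10^(NF_i/10), G_i = 10^(G_i,dB/10)
  Stage 1: F_1 = 10^(0.204/10) = 1.048, G_1 = 10^(−0.204/10) = 0.9541
  Stage 2: F_2 = 10^(0.925/10) = 1.237, G_2 = 10^(12.4/10) = 17.38
  Stage 3: F_3 = 10^(4.87/10) = 3.069, G_3 = 10^(18.4/10) = 69.18
Friis cascade:
  F = 1.048 + (1.237 − 1)/0.9541 + (3.069 − 1)/16.58 = 1.422
NF = 10 log₁₀(1.422) = 1.53 dB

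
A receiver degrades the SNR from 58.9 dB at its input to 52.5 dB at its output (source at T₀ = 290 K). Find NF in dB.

6.4 dB

NF (dB) = SNR_in(dB) − SNR_out(dB) when the source is at T₀
NF = 58.9 − 52.5 = 6.4 dB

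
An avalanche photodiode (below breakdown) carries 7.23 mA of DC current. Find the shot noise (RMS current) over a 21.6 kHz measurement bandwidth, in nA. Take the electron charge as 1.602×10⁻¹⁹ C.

7.07 nA

I_n = √(2qI·B)
2qI·B = 2 × 1.602×10⁻¹⁹ × 7.23×10⁻³ × 2.16×10⁴ = 5.00×10⁻¹⁷ A²
I_n = √(5.00×10⁻¹⁷) = 7.07×10⁻⁹ A = 7.07 nA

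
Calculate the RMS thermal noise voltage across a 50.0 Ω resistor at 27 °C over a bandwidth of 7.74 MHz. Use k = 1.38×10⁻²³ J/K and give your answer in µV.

2.53 µV

T = 27 °C + 273.15 = 300.15 K
V_n = √(4kTRB)
4kTRB = 4 × 1.38×10⁻²³ × 300.15 × 5.00×10¹ × 7.74×10⁶ = 6.41×10⁻¹² V²
V_n = √(6.41×10⁻¹²) = 2.53×10⁻⁶ V = 2.53 µV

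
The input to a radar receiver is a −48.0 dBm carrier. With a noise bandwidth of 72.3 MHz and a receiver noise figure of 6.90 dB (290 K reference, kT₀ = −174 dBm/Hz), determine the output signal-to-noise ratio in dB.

Noise floor: N = −174 + 10 log₁₀(B) + NF
10 log₁₀(7.23×10⁷) = 78.59 dB
N = −174 + 78.59 + 6.90 = −88.51 dBm
SNR = P_sig − N = −48.0 − (−88.51) = 40.51 dB → 40.5 dB

40.5 dB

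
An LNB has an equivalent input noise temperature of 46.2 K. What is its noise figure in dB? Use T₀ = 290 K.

0.642 dB

F = 1 + T_e/T₀ = 1 + 46.2/290 = 1.15931
NF = 10 log₁₀(1.15931) = 0.642 dB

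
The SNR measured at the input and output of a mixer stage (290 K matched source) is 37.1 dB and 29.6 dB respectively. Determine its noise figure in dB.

7.5 dB

NF (dB) = SNR_in(dB) − SNR_out(dB) when the source is at T₀
NF = 37.1 − 29.6 = 7.5 dB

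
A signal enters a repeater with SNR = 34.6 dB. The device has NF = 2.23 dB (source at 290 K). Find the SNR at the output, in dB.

32.37 dB

By definition F = SNR_in/SNR_out, so in dB: SNR_out = SNR_in − NF
SNR_out = 34.6 − 2.23 = 32.37 dB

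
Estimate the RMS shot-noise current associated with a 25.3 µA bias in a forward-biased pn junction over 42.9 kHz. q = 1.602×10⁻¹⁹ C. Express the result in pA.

590 pA

I_n = √(2qI·B)
2qI·B = 2 × 1.602×10⁻¹⁹ × 2.53×10⁻⁵ × 4.29×10⁴ = 3.48×10⁻¹⁹ A²
I_n = √(3.48×10⁻¹⁹) = 5.90×10⁻¹⁰ A = 590 pA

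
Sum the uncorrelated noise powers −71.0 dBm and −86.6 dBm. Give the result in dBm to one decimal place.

−70.9 dBm

Convert to linear, add, convert back:
P₁ = 7.94×10⁻¹¹ W, P₂ = 2.19×10⁻¹² W
P_tot = 8.16×10⁻¹¹ W → 10 log₁₀(P_tot / 10⁻³) = −70.9 dBm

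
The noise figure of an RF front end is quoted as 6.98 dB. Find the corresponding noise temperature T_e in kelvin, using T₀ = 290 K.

F = 10^(6.98/10) = 4.98884
T_e = (F − 1)·T₀ = (4.98884 − 1) × 290 = 1157 K

1157 K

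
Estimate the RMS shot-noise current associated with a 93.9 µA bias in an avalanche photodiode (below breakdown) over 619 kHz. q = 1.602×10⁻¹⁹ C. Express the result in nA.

I_n = √(2qI·B)
2qI·B = 2 × 1.602×10⁻¹⁹ × 9.39×10⁻⁵ × 6.19×10⁵ = 1.86×10⁻¹⁷ A²
I_n = √(1.86×10⁻¹⁷) = 4.32×10⁻⁹ A = 4.32 nA

4.32 nA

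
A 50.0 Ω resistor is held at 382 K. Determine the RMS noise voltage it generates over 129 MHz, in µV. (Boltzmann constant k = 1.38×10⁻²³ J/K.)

11.7 µV

V_n = √(4kTRB)
4kTRB = 4 × 1.38×10⁻²³ × 382 × 5.00×10¹ × 1.29×10⁸ = 1.36×10⁻¹⁰ V²
V_n = √(1.36×10⁻¹⁰) = 1.17×10⁻⁵ V = 11.7 µV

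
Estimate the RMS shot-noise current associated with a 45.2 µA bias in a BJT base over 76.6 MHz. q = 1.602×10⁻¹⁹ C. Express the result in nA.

I_n = √(2qI·B)
2qI·B = 2 × 1.602×10⁻¹⁹ × 4.52×10⁻⁵ × 7.66×10⁷ = 1.11×10⁻¹⁵ A²
I_n = √(1.11×10⁻¹⁵) = 3.33×10⁻⁸ A = 33.3 nA

33.3 nA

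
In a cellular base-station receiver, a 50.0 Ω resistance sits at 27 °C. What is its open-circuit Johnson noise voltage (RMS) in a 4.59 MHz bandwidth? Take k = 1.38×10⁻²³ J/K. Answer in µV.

T = 27 °C + 273.15 = 300.15 K
V_n = √(4kTRB)
4kTRB = 4 × 1.38×10⁻²³ × 300.15 × 5.00×10¹ × 4.59×10⁶ = 3.80×10⁻¹² V²
V_n = √(3.80×10⁻¹²) = 1.95×10⁻⁶ V = 1.95 µV

1.95 µV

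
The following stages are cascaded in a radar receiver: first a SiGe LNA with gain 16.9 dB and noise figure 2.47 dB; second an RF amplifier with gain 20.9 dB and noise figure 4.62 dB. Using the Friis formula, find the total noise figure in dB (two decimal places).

Convert to linear (a loss of L dB is a gain of −L dB): F_i = 10^(NF_i/10), G_i = 10^(G_i,dB/10)
  Stage 1: F_1 = 10^(2.47/10) = 1.766, G_1 = 10^(16.9/10) = 48.98
  Stage 2: F_2 = 10^(4.62/10) = 2.897, G_2 = 10^(20.9/10) = 123.0
Friis cascade:
  F = 1.766 + (2.897 − 1)/48.98 = 1.805
NF = 10 log₁₀(1.805) = 2.56 dB

2.56 dB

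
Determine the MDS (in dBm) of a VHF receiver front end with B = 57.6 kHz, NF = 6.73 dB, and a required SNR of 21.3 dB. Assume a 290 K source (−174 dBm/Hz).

−98.4 dBm

Sensitivity = −174 + 10 log₁₀(B) + NF + SNR_min
= −174 + 47.6 + 6.73 + 21.3
= −98.37 dBm → −98.4 dBm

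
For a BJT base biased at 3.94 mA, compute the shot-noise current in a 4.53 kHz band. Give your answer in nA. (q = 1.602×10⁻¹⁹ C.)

I_n = √(2qI·B)
2qI·B = 2 × 1.602×10⁻¹⁹ × 3.94×10⁻³ × 4.53×10³ = 5.72×10⁻¹⁸ A²
I_n = √(5.72×10⁻¹⁸) = 2.39×10⁻⁹ A = 2.39 nA

2.39 nA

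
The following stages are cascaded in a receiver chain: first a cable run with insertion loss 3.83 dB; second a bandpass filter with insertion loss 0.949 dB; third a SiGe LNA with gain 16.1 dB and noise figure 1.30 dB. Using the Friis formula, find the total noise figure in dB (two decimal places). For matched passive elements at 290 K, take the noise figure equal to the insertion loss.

6.08 dB

Convert to linear (a loss of L dB is a gain of −L dB): F_i = 10^(NF_i/10), G_i = 10^(G_i,dB/10)
  Stage 1: F_1 = 10^(3.83/10) = 2.415, G_1 = 10^(−3.83/10) = 0.4140
  Stage 2: F_2 = 10^(0.949/10) = 1.244, G_2 = 10^(−0.949/10) = 0.8037
  Stage 3: F_3 = 10^(1.30/10) = 1.349, G_3 = 10^(16.1/10) = 40.74
Friis cascade:
  F = 2.415 + (1.244 − 1)/0.4140 + (1.349 − 1)/0.3327 = 4.054
NF = 10 log₁₀(4.054) = 6.08 dB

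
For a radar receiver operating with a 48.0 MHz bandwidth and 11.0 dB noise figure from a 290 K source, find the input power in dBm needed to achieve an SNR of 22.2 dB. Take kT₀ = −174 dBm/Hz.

Sensitivity = −174 + 10 log₁₀(B) + NF + SNR_min
= −174 + 76.81 + 11.0 + 22.2
= −63.99 dBm → −64.0 dBm

−64.0 dBm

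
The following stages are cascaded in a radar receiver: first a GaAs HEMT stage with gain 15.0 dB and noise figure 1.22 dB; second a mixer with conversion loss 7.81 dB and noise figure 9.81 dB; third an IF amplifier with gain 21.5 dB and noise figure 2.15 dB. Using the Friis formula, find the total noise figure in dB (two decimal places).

2.35 dB

Convert to linear (a loss of L dB is a gain of −L dB): F_i = 10^(NF_i/10), G_i = 10^(G_i,dB/10)
  Stage 1: F_1 = 10^(1.22/10) = 1.324, G_1 = 10^(15.0/10) = 31.62
  Stage 2: F_2 = 10^(9.81/10) = 9.572, G_2 = 10^(−7.81/10) = 0.1656
  Stage 3: F_3 = 10^(2.15/10) = 1.641, G_3 = 10^(21.5/10) = 141.3
Friis cascade:
  F = 1.324 + (9.572 − 1)/31.62 + (1.641 − 1)/5.236 = 1.718
NF = 10 log₁₀(1.718) = 2.35 dB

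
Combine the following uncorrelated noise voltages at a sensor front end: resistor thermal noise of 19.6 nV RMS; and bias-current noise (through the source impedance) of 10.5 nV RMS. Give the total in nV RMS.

Uncorrelated sources add in power (mean-square): V_tot = √(ΣV_i²)
V_tot = √[(1.96×10⁻⁸)² + (1.05×10⁻⁸)²] = 2.22×10⁻⁸ V = 22.2 nV

22.2 nV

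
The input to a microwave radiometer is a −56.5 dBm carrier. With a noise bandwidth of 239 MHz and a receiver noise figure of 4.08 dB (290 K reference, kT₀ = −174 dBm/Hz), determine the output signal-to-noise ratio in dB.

Noise floor: N = −174 + 10 log₁₀(B) + NF
10 log₁₀(2.39×10⁸) = 83.78 dB
N = −174 + 83.78 + 4.08 = −86.14 dBm
SNR = P_sig − N = −56.5 − (−86.14) = 29.64 dB → 29.6 dB

29.6 dB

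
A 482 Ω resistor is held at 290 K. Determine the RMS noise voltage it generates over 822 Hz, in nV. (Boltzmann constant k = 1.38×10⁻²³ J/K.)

79.6 nV

V_n = √(4kTRB)
4kTRB = 4 × 1.38×10⁻²³ × 290 × 4.82×10² × 8.22×10² = 6.34×10⁻¹⁵ V²
V_n = √(6.34×10⁻¹⁵) = 7.96×10⁻⁸ V = 79.6 nV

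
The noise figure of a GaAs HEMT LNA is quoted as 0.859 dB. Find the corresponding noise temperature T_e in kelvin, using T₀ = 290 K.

63.4 K

F = 10^(0.859/10) = 1.21871
T_e = (F − 1)·T₀ = (1.21871 − 1) × 290 = 63.4 K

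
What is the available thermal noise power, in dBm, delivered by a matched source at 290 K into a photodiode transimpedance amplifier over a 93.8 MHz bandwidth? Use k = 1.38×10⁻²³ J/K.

−94.3 dBm

P_n = kTB = 1.38×10⁻²³ × 290 × 9.38×10⁷ = 3.75×10⁻¹³ W
In dBm: 10 log₁₀(3.75×10⁻¹³ / 10⁻³) = −94.3 dBm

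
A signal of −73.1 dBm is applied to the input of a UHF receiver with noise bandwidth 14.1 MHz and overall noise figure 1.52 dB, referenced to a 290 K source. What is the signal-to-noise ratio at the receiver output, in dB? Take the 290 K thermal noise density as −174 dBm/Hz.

Noise floor: N = −174 + 10 log₁₀(B) + NF
10 log₁₀(1.41×10⁷) = 71.49 dB
N = −174 + 71.49 + 1.52 = −100.99 dBm
SNR = P_sig − N = −73.1 − (−100.99) = 27.89 dB → 27.9 dB

27.9 dB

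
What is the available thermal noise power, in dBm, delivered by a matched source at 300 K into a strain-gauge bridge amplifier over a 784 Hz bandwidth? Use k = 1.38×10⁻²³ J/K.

P_n = kTB = 1.38×10⁻²³ × 300 × 7.84×10² = 3.25×10⁻¹⁸ W
In dBm: 10 log₁₀(3.25×10⁻¹⁸ / 10⁻³) = −144.9 dBm

−144.9 dBm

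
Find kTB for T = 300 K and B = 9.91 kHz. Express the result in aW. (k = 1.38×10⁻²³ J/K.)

P_n = kTB = 1.38×10⁻²³ × 300 × 9.91×10³ = 4.10×10⁻¹⁷ W = 41.0 aW

41.0 aW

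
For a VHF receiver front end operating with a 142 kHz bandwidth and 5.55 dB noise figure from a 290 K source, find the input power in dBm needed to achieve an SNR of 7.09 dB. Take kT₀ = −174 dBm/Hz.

−109.8 dBm

Sensitivity = −174 + 10 log₁₀(B) + NF + SNR_min
= −174 + 51.52 + 5.55 + 7.09
= −109.84 dBm → −109.8 dBm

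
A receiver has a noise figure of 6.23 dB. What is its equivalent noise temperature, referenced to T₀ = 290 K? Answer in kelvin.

F = 10^(6.23/10) = 4.19759
T_e = (F − 1)·T₀ = (4.19759 − 1) × 290 = 927 K

927 K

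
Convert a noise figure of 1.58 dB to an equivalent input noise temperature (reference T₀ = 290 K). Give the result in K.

F = 10^(1.58/10) = 1.4388
T_e = (F − 1)·T₀ = (1.4388 − 1) × 290 = 127 K

127 K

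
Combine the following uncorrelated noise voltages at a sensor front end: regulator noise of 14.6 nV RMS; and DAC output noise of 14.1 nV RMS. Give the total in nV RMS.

Uncorrelated sources add in power (mean-square): V_tot = √(ΣV_i²)
V_tot = √[(1.46×10⁻⁸)² + (1.41×10⁻⁸)²] = 2.03×10⁻⁸ V = 20.3 nV

20.3 nV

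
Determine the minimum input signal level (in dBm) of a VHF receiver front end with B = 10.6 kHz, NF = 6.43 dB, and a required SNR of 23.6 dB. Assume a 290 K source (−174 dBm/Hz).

Sensitivity = −174 + 10 log₁₀(B) + NF + SNR_min
= −174 + 40.25 + 6.43 + 23.6
= −103.72 dBm → −103.7 dBm

−103.7 dBm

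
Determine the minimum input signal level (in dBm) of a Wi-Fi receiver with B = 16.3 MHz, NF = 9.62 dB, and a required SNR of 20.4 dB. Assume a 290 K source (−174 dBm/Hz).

−71.9 dBm

Sensitivity = −174 + 10 log₁₀(B) + NF + SNR_min
= −174 + 72.12 + 9.62 + 20.4
= −71.86 dBm → −71.9 dBm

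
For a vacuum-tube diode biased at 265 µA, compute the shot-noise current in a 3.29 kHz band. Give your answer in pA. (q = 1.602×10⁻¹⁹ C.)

529 pA

I_n = √(2qI·B)
2qI·B = 2 × 1.602×10⁻¹⁹ × 2.65×10⁻⁴ × 3.29×10³ = 2.79×10⁻¹⁹ A²
I_n = √(2.79×10⁻¹⁹) = 5.29×10⁻¹⁰ A = 529 pA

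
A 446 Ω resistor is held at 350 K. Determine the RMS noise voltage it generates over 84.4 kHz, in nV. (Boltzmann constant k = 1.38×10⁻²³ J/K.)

V_n = √(4kTRB)
4kTRB = 4 × 1.38×10⁻²³ × 350 × 4.46×10² × 8.44×10⁴ = 7.27×10⁻¹³ V²
V_n = √(7.27×10⁻¹³) = 8.53×10⁻⁷ V = 853 nV

853 nV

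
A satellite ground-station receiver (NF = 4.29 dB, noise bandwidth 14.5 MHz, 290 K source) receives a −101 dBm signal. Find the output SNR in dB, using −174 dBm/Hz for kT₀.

Noise floor: N = −174 + 10 log₁₀(B) + NF
10 log₁₀(1.45×10⁷) = 71.61 dB
N = −174 + 71.61 + 4.29 = −98.10 dBm
SNR = P_sig − N = −101 − (−98.10) = −2.90 dB → −2.9 dB

−2.9 dB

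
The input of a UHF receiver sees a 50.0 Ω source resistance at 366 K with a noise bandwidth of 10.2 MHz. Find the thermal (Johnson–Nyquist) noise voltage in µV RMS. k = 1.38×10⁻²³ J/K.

V_n = √(4kTRB)
4kTRB = 4 × 1.38×10⁻²³ × 366 × 5.00×10¹ × 1.02×10⁷ = 1.03×10⁻¹¹ V²
V_n = √(1.03×10⁻¹¹) = 3.21×10⁻⁶ V = 3.21 µV

3.21 µV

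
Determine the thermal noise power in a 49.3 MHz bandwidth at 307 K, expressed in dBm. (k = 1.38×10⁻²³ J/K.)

P_n = kTB = 1.38×10⁻²³ × 307 × 4.93×10⁷ = 2.09×10⁻¹³ W
In dBm: 10 log₁₀(2.09×10⁻¹³ / 10⁻³) = −96.8 dBm

−96.8 dBm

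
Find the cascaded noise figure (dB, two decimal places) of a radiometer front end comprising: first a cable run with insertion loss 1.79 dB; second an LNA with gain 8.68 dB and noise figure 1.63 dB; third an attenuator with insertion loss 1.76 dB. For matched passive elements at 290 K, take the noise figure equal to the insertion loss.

Convert to linear (a loss of L dB is a gain of −L dB): F_i = 10^(NF_i/10), G_i = 10^(G_i,dB/10)
  Stage 1: F_1 = 10^(1.79/10) = 1.510, G_1 = 10^(−1.79/10) = 0.6622
  Stage 2: F_2 = 10^(1.63/10) = 1.455, G_2 = 10^(8.68/10) = 7.379
  Stage 3: F_3 = 10^(1.76/10) = 1.500, G_3 = 10^(−1.76/10) = 0.6668
Friis cascade:
  F = 1.510 + (1.455 − 1)/0.6622 + (1.500 − 1)/4.887 = 2.300
NF = 10 log₁₀(2.300) = 3.62 dB

3.62 dB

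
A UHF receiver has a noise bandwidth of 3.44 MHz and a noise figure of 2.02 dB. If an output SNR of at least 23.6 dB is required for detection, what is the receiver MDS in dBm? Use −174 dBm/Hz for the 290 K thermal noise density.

Sensitivity = −174 + 10 log₁₀(B) + NF + SNR_min
= −174 + 65.37 + 2.02 + 23.6
= −83.01 dBm → −83.0 dBm

−83.0 dBm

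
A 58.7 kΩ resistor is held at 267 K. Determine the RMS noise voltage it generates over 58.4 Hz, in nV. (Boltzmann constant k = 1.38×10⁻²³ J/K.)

V_n = √(4kTRB)
4kTRB = 4 × 1.38×10⁻²³ × 267 × 5.87×10⁴ × 5.84×10¹ = 5.05×10⁻¹⁴ V²
V_n = √(5.05×10⁻¹⁴) = 2.25×10⁻⁷ V = 225 nV

225 nV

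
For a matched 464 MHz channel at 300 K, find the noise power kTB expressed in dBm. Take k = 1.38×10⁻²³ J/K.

−87.2 dBm

P_n = kTB = 1.38×10⁻²³ × 300 × 4.64×10⁸ = 1.92×10⁻¹² W
In dBm: 10 log₁₀(1.92×10⁻¹² / 10⁻³) = −87.2 dBm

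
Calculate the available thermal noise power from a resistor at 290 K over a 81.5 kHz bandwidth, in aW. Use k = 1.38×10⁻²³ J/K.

326 aW

P_n = kTB = 1.38×10⁻²³ × 290 × 8.15×10⁴ = 3.26×10⁻¹⁶ W = 326 aW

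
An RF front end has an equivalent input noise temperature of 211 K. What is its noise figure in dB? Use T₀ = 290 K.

2.37 dB

F = 1 + T_e/T₀ = 1 + 211/290 = 1.72759
NF = 10 log₁₀(1.72759) = 2.37 dB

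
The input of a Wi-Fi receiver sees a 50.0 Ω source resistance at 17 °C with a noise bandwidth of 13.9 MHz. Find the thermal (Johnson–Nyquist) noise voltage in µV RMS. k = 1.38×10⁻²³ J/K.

3.34 µV

T = 17 °C + 273.15 = 290.15 K
V_n = √(4kTRB)
4kTRB = 4 × 1.38×10⁻²³ × 290.15 × 5.00×10¹ × 1.39×10⁷ = 1.11×10⁻¹¹ V²
V_n = √(1.11×10⁻¹¹) = 3.34×10⁻⁶ V = 3.34 µV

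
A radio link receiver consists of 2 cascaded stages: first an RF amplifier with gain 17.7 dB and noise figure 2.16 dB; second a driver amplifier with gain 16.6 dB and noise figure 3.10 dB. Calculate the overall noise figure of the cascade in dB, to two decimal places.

Convert to linear (a loss of L dB is a gain of −L dB): F_i = 10^(NF_i/10), G_i = 10^(G_i,dB/10)
  Stage 1: F_1 = 10^(2.16/10) = 1.644, G_1 = 10^(17.7/10) = 58.88
  Stage 2: F_2 = 10^(3.10/10) = 2.042, G_2 = 10^(16.6/10) = 45.71
Friis cascade:
  F = 1.644 + (2.042 − 1)/58.88 = 1.662
NF = 10 log₁₀(1.662) = 2.21 dB

2.21 dB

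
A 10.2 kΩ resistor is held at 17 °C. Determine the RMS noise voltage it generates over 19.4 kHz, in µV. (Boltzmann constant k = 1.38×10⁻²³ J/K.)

T = 17 °C + 273.15 = 290.15 K
V_n = √(4kTRB)
4kTRB = 4 × 1.38×10⁻²³ × 290.15 × 1.02×10⁴ × 1.94×10⁴ = 3.17×10⁻¹² V²
V_n = √(3.17×10⁻¹²) = 1.78×10⁻⁶ V = 1.78 µV

1.78 µV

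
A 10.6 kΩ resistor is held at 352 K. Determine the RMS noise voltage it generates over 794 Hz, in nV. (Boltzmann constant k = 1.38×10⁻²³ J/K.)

V_n = √(4kTRB)
4kTRB = 4 × 1.38×10⁻²³ × 352 × 1.06×10⁴ × 7.94×10² = 1.64×10⁻¹³ V²
V_n = √(1.64×10⁻¹³) = 4.04×10⁻⁷ V = 404 nV

404 nV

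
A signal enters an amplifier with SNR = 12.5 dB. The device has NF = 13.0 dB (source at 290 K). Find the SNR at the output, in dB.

−0.5 dB

By definition F = SNR_in/SNR_out, so in dB: SNR_out = SNR_in − NF
SNR_out = 12.5 − 13.0 = −0.5 dB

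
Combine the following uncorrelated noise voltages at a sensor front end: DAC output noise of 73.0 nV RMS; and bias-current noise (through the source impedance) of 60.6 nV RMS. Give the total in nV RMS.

94.9 nV

Uncorrelated sources add in power (mean-square): V_tot = √(ΣV_i²)
V_tot = √[(7.30×10⁻⁸)² + (6.06×10⁻⁸)²] = 9.49×10⁻⁸ V = 94.9 nV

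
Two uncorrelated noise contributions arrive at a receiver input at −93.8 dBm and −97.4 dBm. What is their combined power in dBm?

Convert to linear, add, convert back:
P₁ = 4.17×10⁻¹³ W, P₂ = 1.82×10⁻¹³ W
P_tot = 5.99×10⁻¹³ W → 10 log₁₀(P_tot / 10⁻³) = −92.2 dBm

−92.2 dBm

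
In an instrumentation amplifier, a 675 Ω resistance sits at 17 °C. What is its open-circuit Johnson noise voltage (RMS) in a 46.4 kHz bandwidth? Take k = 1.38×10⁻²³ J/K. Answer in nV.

708 nV

T = 17 °C + 273.15 = 290.15 K
V_n = √(4kTRB)
4kTRB = 4 × 1.38×10⁻²³ × 290.15 × 6.75×10² × 4.64×10⁴ = 5.02×10⁻¹³ V²
V_n = √(5.02×10⁻¹³) = 7.08×10⁻⁷ V = 708 nV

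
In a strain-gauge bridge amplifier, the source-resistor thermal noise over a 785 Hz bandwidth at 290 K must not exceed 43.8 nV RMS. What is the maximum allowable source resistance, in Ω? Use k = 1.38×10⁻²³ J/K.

Johnson–Nyquist: V_n = √(4kTRB) ⇒ R = V_n² / (4kTB)
4kTB = 4 × 1.38×10⁻²³ × 290 × 7.85×10² = 1.26×10⁻¹⁷
R = (4.38×10⁻⁸)² / 1.26×10⁻¹⁷ = 1.53×10² Ω = 153 Ω

153 Ω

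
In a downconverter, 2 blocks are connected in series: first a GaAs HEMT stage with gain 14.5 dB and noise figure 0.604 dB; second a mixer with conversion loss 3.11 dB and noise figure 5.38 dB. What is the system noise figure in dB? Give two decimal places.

Convert to linear (a loss of L dB is a gain of −L dB): F_i = 10^(NF_i/10), G_i = 10^(G_i,dB/10)
  Stage 1: F_1 = 10^(0.604/10) = 1.149, G_1 = 10^(14.5/10) = 28.18
  Stage 2: F_2 = 10^(5.38/10) = 3.451, G_2 = 10^(−3.11/10) = 0.4887
Friis cascade:
  F = 1.149 + (3.451 − 1)/28.18 = 1.236
NF = 10 log₁₀(1.236) = 0.92 dB

0.92 dB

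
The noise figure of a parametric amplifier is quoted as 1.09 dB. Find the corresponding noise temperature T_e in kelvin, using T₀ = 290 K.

F = 10^(1.09/10) = 1.28529
T_e = (F − 1)·T₀ = (1.28529 − 1) × 290 = 82.7 K

82.7 K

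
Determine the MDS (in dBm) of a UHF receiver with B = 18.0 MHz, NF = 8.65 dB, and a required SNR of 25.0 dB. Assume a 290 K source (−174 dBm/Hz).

−67.8 dBm

Sensitivity = −174 + 10 log₁₀(B) + NF + SNR_min
= −174 + 72.55 + 8.65 + 25.0
= −67.80 dBm → −67.8 dBm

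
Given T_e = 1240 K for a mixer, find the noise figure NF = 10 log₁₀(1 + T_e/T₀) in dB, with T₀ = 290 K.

F = 1 + T_e/T₀ = 1 + 1240/290 = 5.27586
NF = 10 log₁₀(5.27586) = 7.22 dB

7.22 dB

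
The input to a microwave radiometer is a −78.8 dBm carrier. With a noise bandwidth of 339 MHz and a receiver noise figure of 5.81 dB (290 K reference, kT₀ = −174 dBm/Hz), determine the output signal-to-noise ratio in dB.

Noise floor: N = −174 + 10 log₁₀(B) + NF
10 log₁₀(3.39×10⁸) = 85.3 dB
N = −174 + 85.3 + 5.81 = −82.89 dBm
SNR = P_sig − N = −78.8 − (−82.89) = 4.09 dB → 4.1 dB

4.1 dB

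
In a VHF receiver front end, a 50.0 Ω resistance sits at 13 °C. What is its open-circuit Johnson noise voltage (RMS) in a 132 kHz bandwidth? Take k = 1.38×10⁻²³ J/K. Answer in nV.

323 nV

T = 13 °C + 273.15 = 286.15 K
V_n = √(4kTRB)
4kTRB = 4 × 1.38×10⁻²³ × 286.15 × 5.00×10¹ × 1.32×10⁵ = 1.04×10⁻¹³ V²
V_n = √(1.04×10⁻¹³) = 3.23×10⁻⁷ V = 323 nV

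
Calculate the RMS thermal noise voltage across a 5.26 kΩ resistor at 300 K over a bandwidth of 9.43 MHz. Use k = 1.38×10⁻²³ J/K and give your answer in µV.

28.7 µV

V_n = √(4kTRB)
4kTRB = 4 × 1.38×10⁻²³ × 300 × 5.26×10³ × 9.43×10⁶ = 8.21×10⁻¹⁰ V²
V_n = √(8.21×10⁻¹⁰) = 2.87×10⁻⁵ V = 28.7 µV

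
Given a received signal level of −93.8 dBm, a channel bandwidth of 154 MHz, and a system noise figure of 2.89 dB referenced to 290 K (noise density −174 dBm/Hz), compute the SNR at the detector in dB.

−4.6 dB

Noise floor: N = −174 + 10 log₁₀(B) + NF
10 log₁₀(1.54×10⁸) = 81.88 dB
N = −174 + 81.88 + 2.89 = −89.23 dBm
SNR = P_sig − N = −93.8 − (−89.23) = −4.57 dB → −4.6 dB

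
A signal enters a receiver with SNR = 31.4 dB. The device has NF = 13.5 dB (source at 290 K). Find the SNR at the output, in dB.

17.9 dB

By definition F = SNR_in/SNR_out, so in dB: SNR_out = SNR_in − NF
SNR_out = 31.4 − 13.5 = 17.9 dB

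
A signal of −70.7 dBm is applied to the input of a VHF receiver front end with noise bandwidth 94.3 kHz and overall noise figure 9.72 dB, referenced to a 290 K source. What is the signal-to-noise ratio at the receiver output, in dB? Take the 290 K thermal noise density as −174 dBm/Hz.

43.8 dB

Noise floor: N = −174 + 10 log₁₀(B) + NF
10 log₁₀(9.43×10⁴) = 49.75 dB
N = −174 + 49.75 + 9.72 = −114.53 dBm
SNR = P_sig − N = −70.7 − (−114.53) = 43.83 dB → 43.8 dB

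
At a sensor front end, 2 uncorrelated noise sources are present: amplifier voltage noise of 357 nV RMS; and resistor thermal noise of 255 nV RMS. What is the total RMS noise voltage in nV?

Uncorrelated sources add in power (mean-square): V_tot = √(ΣV_i²)
V_tot = √[(3.57×10⁻⁷)² + (2.55×10⁻⁷)²] = 4.39×10⁻⁷ V = 439 nV

439 nV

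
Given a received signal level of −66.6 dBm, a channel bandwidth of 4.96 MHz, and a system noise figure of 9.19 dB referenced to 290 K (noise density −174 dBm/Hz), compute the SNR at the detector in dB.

Noise floor: N = −174 + 10 log₁₀(B) + NF
10 log₁₀(4.96×10⁶) = 66.95 dB
N = −174 + 66.95 + 9.19 = −97.86 dBm
SNR = P_sig − N = −66.6 − (−97.86) = 31.26 dB → 31.3 dB

31.3 dB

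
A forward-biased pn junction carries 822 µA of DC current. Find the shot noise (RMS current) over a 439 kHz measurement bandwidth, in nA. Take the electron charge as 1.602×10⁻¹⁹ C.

I_n = √(2qI·B)
2qI·B = 2 × 1.602×10⁻¹⁹ × 8.22×10⁻⁴ × 4.39×10⁵ = 1.16×10⁻¹⁶ A²
I_n = √(1.16×10⁻¹⁶) = 1.08×10⁻⁸ A = 10.8 nA

10.8 nA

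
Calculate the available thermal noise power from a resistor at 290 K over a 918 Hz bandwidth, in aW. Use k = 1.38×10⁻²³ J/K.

3.67 aW

P_n = kTB = 1.38×10⁻²³ × 290 × 9.18×10² = 3.67×10⁻¹⁸ W = 3.67 aW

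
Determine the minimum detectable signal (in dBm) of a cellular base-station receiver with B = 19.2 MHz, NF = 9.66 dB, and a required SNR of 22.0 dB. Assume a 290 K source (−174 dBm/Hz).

−69.5 dBm

Sensitivity = −174 + 10 log₁₀(B) + NF + SNR_min
= −174 + 72.83 + 9.66 + 22.0
= −69.51 dBm → −69.5 dBm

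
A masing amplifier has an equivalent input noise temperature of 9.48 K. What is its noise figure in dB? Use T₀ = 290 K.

0.140 dB

F = 1 + T_e/T₀ = 1 + 9.48/290 = 1.03269
NF = 10 log₁₀(1.03269) = 0.140 dB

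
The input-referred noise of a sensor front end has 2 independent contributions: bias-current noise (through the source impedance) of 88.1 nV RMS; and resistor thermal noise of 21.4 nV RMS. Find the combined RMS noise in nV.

90.7 nV

Uncorrelated sources add in power (mean-square): V_tot = √(ΣV_i²)
V_tot = √[(8.81×10⁻⁸)² + (2.14×10⁻⁸)²] = 9.07×10⁻⁸ V = 90.7 nV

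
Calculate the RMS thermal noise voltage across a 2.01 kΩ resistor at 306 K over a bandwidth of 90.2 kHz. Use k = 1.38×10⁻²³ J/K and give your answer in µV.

1.75 µV

V_n = √(4kTRB)
4kTRB = 4 × 1.38×10⁻²³ × 306 × 2.01×10³ × 9.02×10⁴ = 3.06×10⁻¹² V²
V_n = √(3.06×10⁻¹²) = 1.75×10⁻⁶ V = 1.75 µV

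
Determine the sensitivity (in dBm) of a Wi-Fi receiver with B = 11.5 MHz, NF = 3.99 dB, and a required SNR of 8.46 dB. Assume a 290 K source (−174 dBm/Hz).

Sensitivity = −174 + 10 log₁₀(B) + NF + SNR_min
= −174 + 70.61 + 3.99 + 8.46
= −90.94 dBm → −90.9 dBm

−90.9 dBm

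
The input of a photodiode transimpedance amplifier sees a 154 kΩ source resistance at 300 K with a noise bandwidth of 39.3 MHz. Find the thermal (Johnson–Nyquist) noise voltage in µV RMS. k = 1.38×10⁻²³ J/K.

317 µV

V_n = √(4kTRB)
4kTRB = 4 × 1.38×10⁻²³ × 300 × 1.54×10⁵ × 3.93×10⁷ = 1.00×10⁻⁷ V²
V_n = √(1.00×10⁻⁷) = 3.17×10⁻⁴ V = 317 µV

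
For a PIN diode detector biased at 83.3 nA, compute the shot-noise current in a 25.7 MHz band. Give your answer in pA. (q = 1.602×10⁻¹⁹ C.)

I_n = √(2qI·B)
2qI·B = 2 × 1.602×10⁻¹⁹ × 8.33×10⁻⁸ × 2.57×10⁷ = 6.86×10⁻¹⁹ A²
I_n = √(6.86×10⁻¹⁹) = 8.28×10⁻¹⁰ A = 828 pA

828 pA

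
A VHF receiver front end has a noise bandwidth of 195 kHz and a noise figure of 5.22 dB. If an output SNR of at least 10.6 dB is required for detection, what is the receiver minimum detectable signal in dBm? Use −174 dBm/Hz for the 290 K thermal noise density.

Sensitivity = −174 + 10 log₁₀(B) + NF + SNR_min
= −174 + 52.9 + 5.22 + 10.6
= −105.28 dBm → −105.3 dBm

−105.3 dBm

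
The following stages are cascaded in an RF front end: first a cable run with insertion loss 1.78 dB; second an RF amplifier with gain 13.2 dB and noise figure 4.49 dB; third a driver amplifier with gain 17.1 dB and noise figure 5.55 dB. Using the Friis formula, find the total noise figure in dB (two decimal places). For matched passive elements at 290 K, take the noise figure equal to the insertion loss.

Convert to linear (a loss of L dB is a gain of −L dB): F_i = 10^(NF_i/10), G_i = 10^(G_i,dB/10)
  Stage 1: F_1 = 10^(1.78/10) = 1.507, G_1 = 10^(−1.78/10) = 0.6637
  Stage 2: F_2 = 10^(4.49/10) = 2.812, G_2 = 10^(13.2/10) = 20.89
  Stage 3: F_3 = 10^(5.55/10) = 3.589, G_3 = 10^(17.1/10) = 51.29
Friis cascade:
  F = 1.507 + (2.812 − 1)/0.6637 + (3.589 − 1)/13.87 = 4.423
NF = 10 log₁₀(4.423) = 6.46 dB

6.46 dB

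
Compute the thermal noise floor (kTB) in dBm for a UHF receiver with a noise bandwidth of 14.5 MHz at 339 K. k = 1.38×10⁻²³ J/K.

P_n = kTB = 1.38×10⁻²³ × 339 × 1.45×10⁷ = 6.78×10⁻¹⁴ W
In dBm: 10 log₁₀(6.78×10⁻¹⁴ / 10⁻³) = −101.7 dBm

−101.7 dBm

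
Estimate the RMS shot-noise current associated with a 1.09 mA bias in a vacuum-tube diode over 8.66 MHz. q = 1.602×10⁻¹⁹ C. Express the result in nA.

55.0 nA

I_n = √(2qI·B)
2qI·B = 2 × 1.602×10⁻¹⁹ × 1.09×10⁻³ × 8.66×10⁶ = 3.02×10⁻¹⁵ A²
I_n = √(3.02×10⁻¹⁵) = 5.50×10⁻⁸ A = 55.0 nA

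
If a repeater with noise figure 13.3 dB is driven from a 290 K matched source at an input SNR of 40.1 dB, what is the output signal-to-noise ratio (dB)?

26.8 dB

By definition F = SNR_in/SNR_out, so in dB: SNR_out = SNR_in − NF
SNR_out = 40.1 − 13.3 = 26.8 dB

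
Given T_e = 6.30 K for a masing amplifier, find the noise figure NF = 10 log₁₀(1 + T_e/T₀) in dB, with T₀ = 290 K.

F = 1 + T_e/T₀ = 1 + 6.30/290 = 1.02172
NF = 10 log₁₀(1.02172) = 0.093 dB

0.093 dB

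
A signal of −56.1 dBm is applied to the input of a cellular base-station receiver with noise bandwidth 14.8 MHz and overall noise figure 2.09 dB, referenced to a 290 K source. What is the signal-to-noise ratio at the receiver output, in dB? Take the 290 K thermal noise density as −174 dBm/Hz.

Noise floor: N = −174 + 10 log₁₀(B) + NF
10 log₁₀(1.48×10⁷) = 71.7 dB
N = −174 + 71.7 + 2.09 = −100.21 dBm
SNR = P_sig − N = −56.1 − (−100.21) = 44.11 dB → 44.1 dB

44.1 dB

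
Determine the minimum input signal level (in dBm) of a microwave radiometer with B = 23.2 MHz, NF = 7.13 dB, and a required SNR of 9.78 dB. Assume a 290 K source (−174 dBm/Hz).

Sensitivity = −174 + 10 log₁₀(B) + NF + SNR_min
= −174 + 73.65 + 7.13 + 9.78
= −83.44 dBm → −83.4 dBm

−83.4 dBm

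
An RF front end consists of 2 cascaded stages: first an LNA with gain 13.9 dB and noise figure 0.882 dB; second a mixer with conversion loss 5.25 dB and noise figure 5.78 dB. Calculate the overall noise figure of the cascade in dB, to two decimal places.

Convert to linear (a loss of L dB is a gain of −L dB): F_i = 10^(NF_i/10), G_i = 10^(G_i,dB/10)
  Stage 1: F_1 = 10^(0.882/10) = 1.225, G_1 = 10^(13.9/10) = 24.55
  Stage 2: F_2 = 10^(5.78/10) = 3.784, G_2 = 10^(−5.25/10) = 0.2985
Friis cascade:
  F = 1.225 + (3.784 − 1)/24.55 = 1.339
NF = 10 log₁₀(1.339) = 1.27 dB

1.27 dB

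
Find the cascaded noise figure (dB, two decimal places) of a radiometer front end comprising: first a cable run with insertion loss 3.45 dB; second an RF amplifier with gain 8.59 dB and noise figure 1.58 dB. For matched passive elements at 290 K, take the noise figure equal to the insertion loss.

5.03 dB

Convert to linear (a loss of L dB is a gain of −L dB): F_i = 10^(NF_i/10), G_i = 10^(G_i,dB/10)
  Stage 1: F_1 = 10^(3.45/10) = 2.213, G_1 = 10^(−3.45/10) = 0.4519
  Stage 2: F_2 = 10^(1.58/10) = 1.439, G_2 = 10^(8.59/10) = 7.228
Friis cascade:
  F = 2.213 + (1.439 − 1)/0.4519 = 3.184
NF = 10 log₁₀(3.184) = 5.03 dB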